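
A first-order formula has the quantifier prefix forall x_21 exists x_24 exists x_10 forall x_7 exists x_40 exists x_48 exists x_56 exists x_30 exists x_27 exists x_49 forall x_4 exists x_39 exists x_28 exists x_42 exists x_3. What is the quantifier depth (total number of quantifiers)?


Quantifier prefix has 15 quantifier symbols.
Quantifier depth = 15

15


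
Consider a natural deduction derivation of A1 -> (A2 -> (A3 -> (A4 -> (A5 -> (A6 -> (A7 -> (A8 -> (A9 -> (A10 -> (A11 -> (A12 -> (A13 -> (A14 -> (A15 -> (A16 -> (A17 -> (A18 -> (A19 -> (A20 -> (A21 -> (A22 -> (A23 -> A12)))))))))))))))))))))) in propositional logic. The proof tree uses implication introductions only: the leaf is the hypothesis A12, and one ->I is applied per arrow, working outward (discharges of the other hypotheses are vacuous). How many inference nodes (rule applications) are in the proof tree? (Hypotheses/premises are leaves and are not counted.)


The formula has 23 arrows (->); its innermost consequent A12 is one of the antecedents,
so the proof starts from the hypothesis leaf A12 (not a rule application) and closes one arrow per ->I.
Building A1 -> (A2 -> (A3 -> (A4 -> (A5 -> (A6 -> (A7 -> (A8 -> (A9 -> (A10 -> (A11 -> (A12 -> (A13 -> (A14 -> (A15 -> (A16 -> (A17 -> (A18 -> (A19 -> (A20 -> (A21 -> (A22 -> (A23 -> A12)))))))))))))))))))))) therefore takes 23 nested implication introductions.
Total inference nodes = 23

23


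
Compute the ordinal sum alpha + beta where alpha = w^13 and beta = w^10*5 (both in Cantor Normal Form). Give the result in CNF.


Ordinal addition w^13 + w^10*5:
Leading exponent of alpha (13) > leading exponent of beta (10).
Since alpha's term has higher exponent than beta's leading term,
the sum is simply alpha followed by beta.
Result = w^13 + w^10*5

w^13 + w^10*5


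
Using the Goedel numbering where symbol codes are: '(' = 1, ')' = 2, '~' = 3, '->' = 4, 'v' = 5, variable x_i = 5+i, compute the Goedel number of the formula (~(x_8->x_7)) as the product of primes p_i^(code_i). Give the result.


Formula: (~(x_8->x_7))
Symbol codes: [1, 3, 1, 13, 4, 12, 2, 2]
Primes: [2, 3, 5, 7, 11, 13, 17, 19]
p_1^1 = 2^1 = 2
p_2^3 = 3^3 = 27
p_3^1 = 5^1 = 5
p_4^13 = 7^13 = 96889010407
p_5^4 = 11^4 = 14641
p_6^12 = 13^12 = 23298085122481
p_7^2 = 17^2 = 289
p_8^2 = 19^2 = 361
Product = 930967022529006140388361524937073010

930967022529006140388361524937073010


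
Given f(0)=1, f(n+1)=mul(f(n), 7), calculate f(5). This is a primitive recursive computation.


f(0) = 1
f(1) = mul(f(0), 7) = mul(1, 7) = 7
f(2) = mul(f(1), 7) = mul(7, 7) = 49
f(3) = mul(f(2), 7) = mul(49, 7) = 343
f(4) = mul(f(3), 7) = mul(343, 7) = 2401
f(5) = mul(f(4), 7) = mul(2401, 7) = 16807


16807


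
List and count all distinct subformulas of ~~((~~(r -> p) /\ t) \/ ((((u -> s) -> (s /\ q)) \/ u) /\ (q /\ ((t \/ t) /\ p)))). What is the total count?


Formula: ~~((~~(r -> p) /\ t) \/ ((((u -> s) -> (s /\ q)) \/ u) /\ (q /\ ((t \/ t) /\ p))))
Subformulas found:
  1. r
  2. q
  3. u
  4. s
  5. t
  6. p
  7. (t \/ t)
  8. (s /\ q)
  9. (r -> p)
  10. (u -> s)
  11. ~(r -> p)
  12. ~~(r -> p)
  13. ((t \/ t) /\ p)
  14. (~~(r -> p) /\ t)
  15. ((u -> s) -> (s /\ q))
  16. (q /\ ((t \/ t) /\ p))
  17. (((u -> s) -> (s /\ q)) \/ u)
  18. ((((u -> s) -> (s /\ q)) \/ u) /\ (q /\ ((t \/ t) /\ p)))
  19. ((~~(r -> p) /\ t) \/ ((((u -> s) -> (s /\ q)) \/ u) /\ (q /\ ((t \/ t) /\ p))))
  20. ~((~~(r -> p) /\ t) \/ ((((u -> s) -> (s /\ q)) \/ u) /\ (q /\ ((t \/ t) /\ p))))
  21. ~~((~~(r -> p) /\ t) \/ ((((u -> s) -> (s /\ q)) \/ u) /\ (q /\ ((t \/ t) /\ p))))
Total distinct subformulas = 21

21


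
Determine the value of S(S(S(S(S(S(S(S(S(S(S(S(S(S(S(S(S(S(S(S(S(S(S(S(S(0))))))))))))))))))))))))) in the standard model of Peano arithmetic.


Counting successors applied to 0:
25 applications of S to 0 = 25

25


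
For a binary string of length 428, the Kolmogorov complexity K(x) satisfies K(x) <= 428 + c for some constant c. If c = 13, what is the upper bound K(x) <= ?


K(x) <= |x| + c = 428 + 13 = 441

441


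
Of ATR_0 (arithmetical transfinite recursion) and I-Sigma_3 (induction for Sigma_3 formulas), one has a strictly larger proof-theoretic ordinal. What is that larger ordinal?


Proof-theoretic ordinal of ATR_0 (arithmetical transfinite recursion): Gamma_0
Proof-theoretic ordinal of I-Sigma_3 (induction for Sigma_3 formulas): omega^(omega^(omega^omega))
Comparing: omega^(omega^(omega^omega)) < Gamma_0.
The larger ordinal is Gamma_0 (from ATR_0 (arithmetical transfinite recursion)).

Gamma_0


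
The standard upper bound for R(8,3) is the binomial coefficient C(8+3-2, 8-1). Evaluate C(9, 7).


R(8,3) <= C(8+3-2, 8-1) = C(9, 7)
C(9, 7) = 9! / (7! * 2!)
= 36

36


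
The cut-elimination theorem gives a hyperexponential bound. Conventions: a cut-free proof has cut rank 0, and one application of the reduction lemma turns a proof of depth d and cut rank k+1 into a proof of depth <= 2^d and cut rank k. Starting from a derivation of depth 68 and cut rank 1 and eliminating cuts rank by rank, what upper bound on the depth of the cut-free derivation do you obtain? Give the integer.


Each rank reduction sends depth d to at most 2^d; cut rank r needs r reductions.
2_0(68) = 68
2_1(68) = 2^68 = 295147905179352825856
Cut-free depth bound = 295147905179352825856

295147905179352825856


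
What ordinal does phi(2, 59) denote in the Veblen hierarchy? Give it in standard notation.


phi(2, 59):
phi(2, beta) = zeta_beta (the beta-th zeta number, fixed point of epsilon).
phi(2, 59) = zeta_59

zeta_59


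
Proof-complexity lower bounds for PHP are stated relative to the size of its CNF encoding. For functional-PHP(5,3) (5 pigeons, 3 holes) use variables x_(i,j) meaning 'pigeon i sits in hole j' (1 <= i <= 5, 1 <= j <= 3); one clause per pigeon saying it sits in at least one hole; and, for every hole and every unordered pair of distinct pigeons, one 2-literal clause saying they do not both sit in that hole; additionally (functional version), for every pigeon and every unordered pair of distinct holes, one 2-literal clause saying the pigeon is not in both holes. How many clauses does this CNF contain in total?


functional-PHP(5,3): 5 pigeons, 3 holes, 5*3 = 15 variables.
- pigeon clauses: one per pigeon -> 5 clauses
- hole clauses: 3 holes * C(5,2) = 3 * 10 -> 30 clauses
- functional clauses: 5 pigeons * C(3,2) = 5 * 3 -> 15 clauses
Total clauses = 5 + 30 + 15 = 50

50


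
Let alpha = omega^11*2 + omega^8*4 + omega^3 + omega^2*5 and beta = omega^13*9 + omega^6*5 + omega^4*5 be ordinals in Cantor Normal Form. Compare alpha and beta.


Compare term by term from highest exponent:
alpha = omega^11*2 + omega^8*4 + omega^3 + omega^2*5
beta = omega^13*9 + omega^6*5 + omega^4*5
Term 1: alpha has omega^11*2, beta has omega^13*9
Term 2: alpha has omega^8*4, beta has omega^6*5
Term 3: alpha has omega^3*1, beta has omega^4*5
Term 4: alpha has omega^2*5, beta has omega^0*0
Result: alpha < beta

alpha < beta


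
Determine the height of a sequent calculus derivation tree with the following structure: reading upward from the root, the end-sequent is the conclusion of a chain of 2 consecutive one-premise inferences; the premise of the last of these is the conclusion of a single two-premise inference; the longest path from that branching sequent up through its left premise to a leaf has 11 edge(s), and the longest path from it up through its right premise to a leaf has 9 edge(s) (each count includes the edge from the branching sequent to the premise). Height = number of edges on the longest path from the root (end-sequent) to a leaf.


Longest path through the left premise: 11 edges (measured from the branching sequent)
Longest path through the right premise: 9 edges
Height of the subtree rooted at the branching sequent: max(11, 9) = 11
The branching sequent sits 2 edges above the root (the chain of one-premise inferences), so height = 11 + 2 = 13

13


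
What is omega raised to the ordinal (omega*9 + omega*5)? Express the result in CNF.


omega^(omega*9 + omega*5):
Both terms of the exponent have the same exponent 1, so they merge: omega*9 + omega*5 = omega*(9+5) = omega*14.
omega raised to a CNF ordinal is a single CNF term: Result = omega^(omega*14)

omega^(omega*14)


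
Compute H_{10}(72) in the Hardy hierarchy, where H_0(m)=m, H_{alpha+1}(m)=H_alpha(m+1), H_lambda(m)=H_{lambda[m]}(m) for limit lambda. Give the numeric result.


H_10(72):
For finite ordinals k, H_k(n) = n + k (each successor step adds 1).
H_10(72) = 72 + 10 = 82

82


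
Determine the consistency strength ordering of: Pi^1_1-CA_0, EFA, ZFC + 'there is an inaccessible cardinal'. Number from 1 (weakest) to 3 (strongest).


Ordering by consistency strength:
1. EFA
2. Pi^1_1-CA_0
3. ZFC + 'there is an inaccessible cardinal'


Pi^1_1-CA_0=2, EFA=1, ZFC + 'there is an inaccessible cardinal'=3


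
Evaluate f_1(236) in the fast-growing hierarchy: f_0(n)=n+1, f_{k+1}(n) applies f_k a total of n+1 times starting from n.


f_1(236) = f_0^237(236)
f_0 adds 1 each time, applied 237 times.
f_1(236) = 236 + 237 = 473

473


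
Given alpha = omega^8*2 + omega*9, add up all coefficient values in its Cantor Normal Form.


CNF: omega^8*2 + omega*9
Coefficients: 2 + 9 = 11

11


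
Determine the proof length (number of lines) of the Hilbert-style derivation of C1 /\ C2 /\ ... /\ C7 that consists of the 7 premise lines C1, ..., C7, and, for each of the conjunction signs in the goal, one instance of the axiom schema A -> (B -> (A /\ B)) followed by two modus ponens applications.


Conjoining 7 premises:
- 7 premise lines
- the goal has 6 conjunction signs; each costs 1 axiom instance + 2 MP = 3 lines: 3 * 6 = 18
Total = 7 + 18 = 25 lines.

25


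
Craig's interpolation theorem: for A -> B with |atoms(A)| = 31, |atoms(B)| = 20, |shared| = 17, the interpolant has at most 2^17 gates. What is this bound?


Shared atoms = 17
Craig interpolant size bound = 2^17
= 131072

131072


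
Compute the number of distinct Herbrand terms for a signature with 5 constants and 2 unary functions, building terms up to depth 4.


Herbrand terms by depth:
Depth 0: 5 constants
Depth 1: 10 new terms (running total: 15)
Depth 2: 20 new terms (running total: 35)
Depth 3: 40 new terms (running total: 75)
Depth 4: 80 new terms (running total: 155)
Total distinct ground terms = 155

155


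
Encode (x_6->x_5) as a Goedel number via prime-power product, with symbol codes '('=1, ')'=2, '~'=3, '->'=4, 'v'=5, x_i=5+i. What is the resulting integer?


Formula: (x_6->x_5)
Symbol codes: [1, 11, 4, 10, 2]
Primes: [2, 3, 5, 7, 11]
p_1^1 = 2^1 = 2
p_2^11 = 3^11 = 177147
p_3^4 = 5^4 = 625
p_4^10 = 7^10 = 282475249
p_5^2 = 11^2 = 121
Product = 7568495993858703750

7568495993858703750


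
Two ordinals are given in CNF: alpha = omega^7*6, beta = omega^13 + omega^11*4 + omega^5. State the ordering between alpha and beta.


Compare term by term from highest exponent:
alpha = omega^7*6
beta = omega^13 + omega^11*4 + omega^5
Term 1: alpha has omega^7*6, beta has omega^13*1
Term 2: alpha has omega^0*0, beta has omega^11*4
Term 3: alpha has omega^0*0, beta has omega^5*1
Result: alpha < beta

alpha < beta


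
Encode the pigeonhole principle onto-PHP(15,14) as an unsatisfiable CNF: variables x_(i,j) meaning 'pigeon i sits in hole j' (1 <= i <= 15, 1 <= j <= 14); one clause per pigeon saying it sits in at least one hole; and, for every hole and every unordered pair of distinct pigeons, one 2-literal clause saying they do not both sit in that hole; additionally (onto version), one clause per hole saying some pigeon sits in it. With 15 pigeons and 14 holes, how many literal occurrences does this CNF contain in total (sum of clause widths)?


onto-PHP(15,14): 15 pigeons, 14 holes, 15*14 = 210 variables.
- pigeon clauses: one per pigeon -> 15 clauses of width 14 -> 210 literals
- hole clauses: 14 holes * C(15,2) = 14 * 105 -> 1470 clauses of width 2 -> 2940 literals
- onto clauses: one per hole -> 14 clauses of width 15 -> 210 literals
Total literal occurrences = 210 + 2940 + 210 = 3360

3360


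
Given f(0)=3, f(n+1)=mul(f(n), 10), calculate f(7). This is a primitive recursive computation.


f(0) = 3
f(1) = mul(f(0), 10) = mul(3, 10) = 30
f(2) = mul(f(1), 10) = mul(30, 10) = 300
f(3) = mul(f(2), 10) = mul(300, 10) = 3000
f(4) = mul(f(3), 10) = mul(3000, 10) = 30000
f(5) = mul(f(4), 10) = mul(30000, 10) = 300000
f(6) = mul(f(5), 10) = mul(300000, 10) = 3000000
f(7) = mul(f(6), 10) = mul(3000000, 10) = 30000000


30000000


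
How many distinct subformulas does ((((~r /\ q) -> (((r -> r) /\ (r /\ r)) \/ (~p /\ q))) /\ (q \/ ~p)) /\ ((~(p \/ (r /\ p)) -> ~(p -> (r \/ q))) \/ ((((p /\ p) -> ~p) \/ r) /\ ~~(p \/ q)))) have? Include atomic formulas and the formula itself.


Formula: ((((~r /\ q) -> (((r -> r) /\ (r /\ r)) \/ (~p /\ q))) /\ (q \/ ~p)) /\ ((~(p \/ (r /\ p)) -> ~(p -> (r \/ q))) \/ ((((p /\ p) -> ~p) \/ r) /\ ~~(p \/ q))))
Subformulas found:
  1. r
  2. p
  3. q
  4. ~p
  5. ~r
  6. (r /\ p)
  7. (r -> r)
  8. (r /\ r)
  9. (r \/ q)
  10. (p \/ q)
  11. (p /\ p)
  12. (~p /\ q)
  13. ~(p \/ q)
  14. (q \/ ~p)
  15. (~r /\ q)
  16. ~~(p \/ q)
  17. (p -> (r \/ q))
  18. (p \/ (r /\ p))
  19. ~(p -> (r \/ q))
  20. ((p /\ p) -> ~p)
  21. ~(p \/ (r /\ p))
  22. ((r -> r) /\ (r /\ r))
  23. (((p /\ p) -> ~p) \/ r)
  24. (((r -> r) /\ (r /\ r)) \/ (~p /\ q))
  25. (~(p \/ (r /\ p)) -> ~(p -> (r \/ q)))
  26. ((((p /\ p) -> ~p) \/ r) /\ ~~(p \/ q))
  27. ((~r /\ q) -> (((r -> r) /\ (r /\ r)) \/ (~p /\ q)))
  28. (((~r /\ q) -> (((r -> r) /\ (r /\ r)) \/ (~p /\ q))) /\ (q \/ ~p))
  29. ((~(p \/ (r /\ p)) -> ~(p -> (r \/ q))) \/ ((((p /\ p) -> ~p) \/ r) /\ ~~(p \/ q)))
  30. ((((~r /\ q) -> (((r -> r) /\ (r /\ r)) \/ (~p /\ q))) /\ (q \/ ~p)) /\ ((~(p \/ (r /\ p)) -> ~(p -> (r \/ q))) \/ ((((p /\ p) -> ~p) \/ r) /\ ~~(p \/ q))))
Total distinct subformulas = 30

30


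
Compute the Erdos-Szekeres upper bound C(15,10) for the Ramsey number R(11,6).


R(11,6) <= C(11+6-2, 11-1) = C(15, 10)
C(15, 10) = 15! / (10! * 5!)
= 3003

3003


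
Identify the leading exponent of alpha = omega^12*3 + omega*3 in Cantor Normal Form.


CNF: omega^12*3 + omega*3
The leading term is omega^12*3, which has exponent 12.

12


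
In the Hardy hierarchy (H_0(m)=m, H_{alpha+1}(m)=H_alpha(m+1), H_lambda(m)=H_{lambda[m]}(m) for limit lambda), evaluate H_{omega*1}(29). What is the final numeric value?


H_{omega*1}(29):
For the Hardy hierarchy, H_{omega*k}(n) = 2^k * n.
2^1 = 2.
2 * 29 = 58

58


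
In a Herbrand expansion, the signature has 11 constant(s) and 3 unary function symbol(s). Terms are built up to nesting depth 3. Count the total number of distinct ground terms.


Herbrand terms by depth:
Depth 0: 11 constants
Depth 1: 33 new terms (running total: 44)
Depth 2: 99 new terms (running total: 143)
Depth 3: 297 new terms (running total: 440)
Total distinct ground terms = 440

440


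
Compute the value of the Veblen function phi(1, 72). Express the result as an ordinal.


phi(1, 72):
phi(1, beta) = epsilon_beta (the beta-th epsilon number).
phi(1, 72) = epsilon_72

epsilon_72


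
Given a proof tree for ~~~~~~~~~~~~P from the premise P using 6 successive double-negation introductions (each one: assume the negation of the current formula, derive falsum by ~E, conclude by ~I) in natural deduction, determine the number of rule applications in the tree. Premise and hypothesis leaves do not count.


Each double-negation introduction (from C infer ~~C) uses 2 inference nodes: one ~E (C and ~C give falsum) and one ~I (discharge ~C).
6 double negations = 6 * 2 = 12 inference nodes.

12


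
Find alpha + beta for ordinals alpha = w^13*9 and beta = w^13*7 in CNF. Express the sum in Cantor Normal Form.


Ordinal addition w^13*9 + w^13*7:
Both terms have the same exponent 13.
w^e*c + w^e*d = w^e*(c+d).
Result = w^13*(9+7) = w^13*16

w^13*16


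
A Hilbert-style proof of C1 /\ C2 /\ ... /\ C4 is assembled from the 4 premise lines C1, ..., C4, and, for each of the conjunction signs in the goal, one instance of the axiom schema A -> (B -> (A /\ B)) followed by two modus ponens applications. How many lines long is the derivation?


Conjoining 4 premises:
- 4 premise lines
- the goal has 3 conjunction signs; each costs 1 axiom instance + 2 MP = 3 lines: 3 * 3 = 9
Total = 4 + 9 = 13 lines.

13


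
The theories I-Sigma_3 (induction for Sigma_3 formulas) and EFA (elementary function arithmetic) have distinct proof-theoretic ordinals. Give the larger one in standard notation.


Proof-theoretic ordinal of I-Sigma_3 (induction for Sigma_3 formulas): omega^(omega^(omega^omega))
Proof-theoretic ordinal of EFA (elementary function arithmetic): omega^3
Comparing: omega^3 < omega^(omega^(omega^omega)).
The larger ordinal is omega^(omega^(omega^omega)) (from I-Sigma_3 (induction for Sigma_3 formulas)).

omega^(omega^(omega^omega))


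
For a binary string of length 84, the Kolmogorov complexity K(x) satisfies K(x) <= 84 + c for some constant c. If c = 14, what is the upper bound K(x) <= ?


K(x) <= |x| + c = 84 + 14 = 98

98


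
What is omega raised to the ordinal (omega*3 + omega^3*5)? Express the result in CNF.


omega^(omega*3 + omega^3*5):
In ordinal addition a term is absorbed by a following term of strictly larger exponent: 1 < 3, so omega*3 + omega^3*5 = omega^3*5.
omega raised to a CNF ordinal is a single CNF term: Result = omega^(omega^3*5)

omega^(omega^3*5)


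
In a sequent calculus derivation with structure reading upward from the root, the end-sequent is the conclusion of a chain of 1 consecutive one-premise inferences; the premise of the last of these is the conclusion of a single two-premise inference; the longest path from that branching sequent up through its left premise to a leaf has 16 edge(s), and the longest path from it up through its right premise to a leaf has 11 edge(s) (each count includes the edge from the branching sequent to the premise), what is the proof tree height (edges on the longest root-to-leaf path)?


Longest path through the left premise: 16 edges (measured from the branching sequent)
Longest path through the right premise: 11 edges
Height of the subtree rooted at the branching sequent: max(16, 11) = 16
The branching sequent sits 1 edges above the root (the chain of one-premise inferences), so height = 16 + 1 = 17

17


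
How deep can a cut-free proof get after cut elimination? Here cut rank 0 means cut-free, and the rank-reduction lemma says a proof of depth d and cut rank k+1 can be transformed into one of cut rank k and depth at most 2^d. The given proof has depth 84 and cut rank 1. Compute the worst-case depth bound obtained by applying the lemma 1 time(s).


Each rank reduction sends depth d to at most 2^d; cut rank r needs r reductions.
2_0(84) = 84
2_1(84) = 2^84 = 19342813113834066795298816
Cut-free depth bound = 19342813113834066795298816

19342813113834066795298816


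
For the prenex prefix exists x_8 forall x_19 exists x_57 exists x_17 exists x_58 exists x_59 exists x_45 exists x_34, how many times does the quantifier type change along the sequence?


Walk the prefix and count type changes:
  position 1: exists -> forall <-- alternation
  position 2: forall -> exists <-- alternation
  position 3: exists -> exists
  position 4: exists -> exists
  position 5: exists -> exists
  position 6: exists -> exists
  position 7: exists -> exists
Total alternations = 2

2


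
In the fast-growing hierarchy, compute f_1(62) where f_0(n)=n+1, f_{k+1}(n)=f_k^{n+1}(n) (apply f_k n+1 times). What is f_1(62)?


f_1(62) = f_0^63(62)
f_0 adds 1 each time, applied 63 times.
f_1(62) = 62 + 63 = 125

125


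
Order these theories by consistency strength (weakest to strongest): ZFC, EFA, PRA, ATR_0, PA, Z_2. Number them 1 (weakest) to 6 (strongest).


Ordering by consistency strength:
1. EFA
2. PRA
3. PA
4. ATR_0
5. Z_2
6. ZFC


ZFC=6, EFA=1, PRA=2, ATR_0=4, PA=3, Z_2=5


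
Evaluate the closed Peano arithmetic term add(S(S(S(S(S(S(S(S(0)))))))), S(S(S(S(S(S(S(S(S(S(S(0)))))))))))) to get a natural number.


add(S^8(0), S^11(0)):
S^8(0) = 8
S^11(0) = 11
8 + 11 = 19

19


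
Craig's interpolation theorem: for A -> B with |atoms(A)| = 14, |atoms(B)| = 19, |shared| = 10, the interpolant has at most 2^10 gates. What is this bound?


Shared atoms = 10
Craig interpolant size bound = 2^10
= 1024

1024


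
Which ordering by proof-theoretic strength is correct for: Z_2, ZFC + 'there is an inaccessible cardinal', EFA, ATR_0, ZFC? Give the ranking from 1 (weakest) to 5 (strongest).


Ordering by consistency strength:
1. EFA
2. ATR_0
3. Z_2
4. ZFC
5. ZFC + 'there is an inaccessible cardinal'


Z_2=3, ZFC + 'there is an inaccessible cardinal'=5, EFA=1, ATR_0=2, ZFC=4


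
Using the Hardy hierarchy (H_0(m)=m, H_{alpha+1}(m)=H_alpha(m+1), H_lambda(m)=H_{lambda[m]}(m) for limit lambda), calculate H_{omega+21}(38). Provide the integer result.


H_{omega+21}(38):
Unwind the 21 successor steps: H_{omega+21}(38) = H_omega(38+21) = H_omega(59).
H_omega(m) = H_m(m) = m + m = 2m.
Result = 2 * 59 = 118

118


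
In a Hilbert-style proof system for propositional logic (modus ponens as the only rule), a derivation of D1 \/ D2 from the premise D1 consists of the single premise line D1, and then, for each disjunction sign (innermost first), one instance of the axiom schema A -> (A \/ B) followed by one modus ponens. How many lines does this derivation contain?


Building the left-nested 2-ary disjunction from D1:
- 1 premise line (D1)
- 2 disjuncts means 1 disjunction sign; each needs 1 axiom instance + 1 MP = 2 lines: 2 * 1 = 2
Total = 1 + 2 = 3 lines.

3


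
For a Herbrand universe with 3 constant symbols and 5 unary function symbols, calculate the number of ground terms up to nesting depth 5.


Herbrand terms by depth:
Depth 0: 3 constants
Depth 1: 15 new terms (running total: 18)
Depth 2: 75 new terms (running total: 93)
Depth 3: 375 new terms (running total: 468)
Depth 4: 1875 new terms (running total: 2343)
Depth 5: 9375 new terms (running total: 11718)
Total distinct ground terms = 11718

11718


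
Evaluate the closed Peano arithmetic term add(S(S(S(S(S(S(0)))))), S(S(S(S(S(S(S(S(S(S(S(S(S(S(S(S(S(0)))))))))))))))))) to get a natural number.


add(S^6(0), S^17(0)):
S^6(0) = 6
S^17(0) = 17
6 + 17 = 23

23


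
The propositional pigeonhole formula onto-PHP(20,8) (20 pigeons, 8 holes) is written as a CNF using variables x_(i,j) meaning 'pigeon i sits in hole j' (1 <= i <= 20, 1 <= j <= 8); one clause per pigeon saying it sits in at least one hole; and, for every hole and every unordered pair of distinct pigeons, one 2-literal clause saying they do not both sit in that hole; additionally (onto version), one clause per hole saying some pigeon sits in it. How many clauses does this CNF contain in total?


onto-PHP(20,8): 20 pigeons, 8 holes, 20*8 = 160 variables.
- pigeon clauses: one per pigeon -> 20 clauses
- hole clauses: 8 holes * C(20,2) = 8 * 190 -> 1520 clauses
- onto clauses: one per hole -> 8 clauses
Total clauses = 20 + 1520 + 8 = 1548

1548


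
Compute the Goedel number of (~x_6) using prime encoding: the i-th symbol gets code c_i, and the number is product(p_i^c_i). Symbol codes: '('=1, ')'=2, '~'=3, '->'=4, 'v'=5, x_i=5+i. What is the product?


Formula: (~x_6)
Symbol codes: [1, 3, 11, 2]
Primes: [2, 3, 5, 7]
p_1^1 = 2^1 = 2
p_2^3 = 3^3 = 27
p_3^11 = 5^11 = 48828125
p_4^2 = 7^2 = 49
Product = 129199218750

129199218750


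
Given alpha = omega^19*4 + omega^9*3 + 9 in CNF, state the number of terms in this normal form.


CNF: omega^19*4 + omega^9*3 + 9
Count the summands separated by '+':
  term 1: omega^19*4
  term 2: omega^9*3
  term 3: 9
Total terms = 3

3


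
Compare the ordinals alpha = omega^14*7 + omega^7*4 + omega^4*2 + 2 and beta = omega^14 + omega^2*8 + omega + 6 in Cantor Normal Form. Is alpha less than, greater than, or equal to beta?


Compare term by term from highest exponent:
alpha = omega^14*7 + omega^7*4 + omega^4*2 + 2
beta = omega^14 + omega^2*8 + omega + 6
Term 1: alpha has omega^14*7, beta has omega^14*1
Term 2: alpha has omega^7*4, beta has omega^2*8
Term 3: alpha has omega^4*2, beta has omega^1*1
Term 4: alpha has omega^0*2, beta has omega^0*6
Result: alpha > beta

alpha > beta


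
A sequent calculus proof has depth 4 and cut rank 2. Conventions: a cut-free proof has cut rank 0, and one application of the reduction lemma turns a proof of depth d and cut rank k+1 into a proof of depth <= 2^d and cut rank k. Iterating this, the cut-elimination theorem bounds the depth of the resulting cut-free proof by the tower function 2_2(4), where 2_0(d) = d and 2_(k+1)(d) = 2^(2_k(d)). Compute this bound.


Each rank reduction sends depth d to at most 2^d; cut rank r needs r reductions.
2_0(4) = 4
2_1(4) = 2^4 = 16
2_2(4) = 2^16 = 65536
Cut-free depth bound = 65536

65536


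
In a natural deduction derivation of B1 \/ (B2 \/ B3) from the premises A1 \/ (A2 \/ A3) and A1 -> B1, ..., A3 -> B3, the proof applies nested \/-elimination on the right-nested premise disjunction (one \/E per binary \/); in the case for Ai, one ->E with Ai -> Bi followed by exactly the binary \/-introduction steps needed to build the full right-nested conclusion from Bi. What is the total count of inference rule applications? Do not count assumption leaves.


Constructive dilemma with 3 branches, all disjunctions right-nested:
- \/E: the premise has 2 binary \/, each eliminated once: 2 nodes.
- ->E: one per case (Ai with Ai -> Bi gives Bi): 3 nodes.
- \/I: in case i < n, Bi needs 1 step to form Bi \/ (B(i+1) \/ ...) and then i-1 steps to prepend B(i-1), ..., B1, i.e. i steps; in case i = n, B3 needs 2 prepend steps.
  \/I total = (1 + 2 + ... + 2) + 2 = 3 + 2 = 5 nodes.
Total = 2 + 3 + 5 = 10

10


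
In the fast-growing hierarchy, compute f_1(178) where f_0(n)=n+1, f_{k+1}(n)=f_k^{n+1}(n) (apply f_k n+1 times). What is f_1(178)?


f_1(178) = f_0^179(178)
f_0 adds 1 each time, applied 179 times.
f_1(178) = 178 + 179 = 357

357


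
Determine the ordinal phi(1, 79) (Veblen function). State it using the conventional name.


phi(1, 79):
phi(1, beta) = epsilon_beta (the beta-th epsilon number).
phi(1, 79) = epsilon_79

epsilon_79


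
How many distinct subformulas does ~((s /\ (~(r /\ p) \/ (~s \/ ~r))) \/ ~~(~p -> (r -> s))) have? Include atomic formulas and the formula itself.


Formula: ~((s /\ (~(r /\ p) \/ (~s \/ ~r))) \/ ~~(~p -> (r -> s)))
Subformulas found:
  1. r
  2. s
  3. p
  4. ~p
  5. ~r
  6. ~s
  7. (r /\ p)
  8. (r -> s)
  9. ~(r /\ p)
  10. (~s \/ ~r)
  11. (~p -> (r -> s))
  12. ~(~p -> (r -> s))
  13. ~~(~p -> (r -> s))
  14. (~(r /\ p) \/ (~s \/ ~r))
  15. (s /\ (~(r /\ p) \/ (~s \/ ~r)))
  16. ((s /\ (~(r /\ p) \/ (~s \/ ~r))) \/ ~~(~p -> (r -> s)))
  17. ~((s /\ (~(r /\ p) \/ (~s \/ ~r))) \/ ~~(~p -> (r -> s)))
Total distinct subformulas = 17

17


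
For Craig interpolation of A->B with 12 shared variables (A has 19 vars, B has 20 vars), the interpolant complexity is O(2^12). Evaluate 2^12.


Shared atoms = 12
Craig interpolant size bound = 2^12
= 4096

4096


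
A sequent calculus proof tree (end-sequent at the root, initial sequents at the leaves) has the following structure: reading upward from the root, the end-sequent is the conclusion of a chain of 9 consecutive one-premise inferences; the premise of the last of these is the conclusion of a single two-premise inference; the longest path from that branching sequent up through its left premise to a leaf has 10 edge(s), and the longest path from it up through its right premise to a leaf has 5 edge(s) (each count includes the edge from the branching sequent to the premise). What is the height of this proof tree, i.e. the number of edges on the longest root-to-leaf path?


Longest path through the left premise: 10 edges (measured from the branching sequent)
Longest path through the right premise: 5 edges
Height of the subtree rooted at the branching sequent: max(10, 5) = 10
The branching sequent sits 9 edges above the root (the chain of one-premise inferences), so height = 10 + 9 = 19

19


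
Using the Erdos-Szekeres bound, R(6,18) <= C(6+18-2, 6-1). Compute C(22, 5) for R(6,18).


R(6,18) <= C(6+18-2, 6-1) = C(22, 5)
C(22, 5) = 22! / (5! * 17!)
= 26334

26334


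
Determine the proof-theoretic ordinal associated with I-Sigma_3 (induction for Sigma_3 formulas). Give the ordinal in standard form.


The proof-theoretic ordinal of I-Sigma_3 (induction for Sigma_3 formulas) is a standard result in ordinal analysis.
This ordinal is the supremum of order types of primitive recursive well-orderings
that the theory can prove to be well-ordered.
For I-Sigma_3 (induction for Sigma_3 formulas), the proof-theoretic ordinal is omega^(omega^(omega^omega)).

omega^(omega^(omega^omega))


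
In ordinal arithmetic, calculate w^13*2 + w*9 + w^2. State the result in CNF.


Ordinal addition (w^13*2 + w*9) + w^2:
alpha's leading term has exponent 13 > beta's exponent 2, so it survives.
alpha's tail term has exponent 1 < beta's exponent 2, so it is absorbed by beta.
In ordinal addition, any term followed by a strictly larger-exponent term is absorbed.
Result = w^13*2 + w^2

w^13*2 + w^2


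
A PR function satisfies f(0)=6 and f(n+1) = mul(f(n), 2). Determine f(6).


f(0) = 6
f(1) = mul(f(0), 2) = mul(6, 2) = 12
f(2) = mul(f(1), 2) = mul(12, 2) = 24
f(3) = mul(f(2), 2) = mul(24, 2) = 48
f(4) = mul(f(3), 2) = mul(48, 2) = 96
f(5) = mul(f(4), 2) = mul(96, 2) = 192
f(6) = mul(f(5), 2) = mul(192, 2) = 384


384


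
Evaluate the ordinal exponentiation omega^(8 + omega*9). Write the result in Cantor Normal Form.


omega^(8 + omega*9):
In ordinal addition a term is absorbed by a following term of strictly larger exponent: 0 < 1, so 8 + omega*9 = omega*9.
omega raised to a CNF ordinal is a single CNF term: Result = omega^(omega*9)

omega^(omega*9)


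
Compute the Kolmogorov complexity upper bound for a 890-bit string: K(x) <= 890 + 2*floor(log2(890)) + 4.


floor(log2(890)) = 9
2 * 9 = 18
K(x) <= 890 + 18 + 4 = 912

912


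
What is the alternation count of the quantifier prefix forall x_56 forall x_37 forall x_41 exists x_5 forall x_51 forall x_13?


Walk the prefix and count type changes:
  position 1: forall -> forall
  position 2: forall -> forall
  position 3: forall -> exists <-- alternation
  position 4: exists -> forall <-- alternation
  position 5: forall -> forall
Total alternations = 2

2


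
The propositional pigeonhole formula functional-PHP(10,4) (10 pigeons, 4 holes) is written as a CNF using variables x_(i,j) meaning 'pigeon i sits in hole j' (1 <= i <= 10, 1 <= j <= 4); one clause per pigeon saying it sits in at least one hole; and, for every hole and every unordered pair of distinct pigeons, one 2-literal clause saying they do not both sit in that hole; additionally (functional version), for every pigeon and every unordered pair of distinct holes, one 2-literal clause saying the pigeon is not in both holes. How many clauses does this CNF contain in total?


functional-PHP(10,4): 10 pigeons, 4 holes, 10*4 = 40 variables.
- pigeon clauses: one per pigeon -> 10 clauses
- hole clauses: 4 holes * C(10,2) = 4 * 45 -> 180 clauses
- functional clauses: 10 pigeons * C(4,2) = 10 * 6 -> 60 clauses
Total clauses = 10 + 180 + 60 = 250

250


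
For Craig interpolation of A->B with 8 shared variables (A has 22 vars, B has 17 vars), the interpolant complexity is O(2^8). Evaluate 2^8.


Shared atoms = 8
Craig interpolant size bound = 2^8
= 256

256


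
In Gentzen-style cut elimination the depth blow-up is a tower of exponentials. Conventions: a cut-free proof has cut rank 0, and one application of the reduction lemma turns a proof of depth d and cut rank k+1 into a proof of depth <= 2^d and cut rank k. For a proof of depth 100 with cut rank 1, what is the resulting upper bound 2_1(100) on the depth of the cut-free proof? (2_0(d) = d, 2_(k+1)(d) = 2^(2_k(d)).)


Each rank reduction sends depth d to at most 2^d; cut rank r needs r reductions.
2_0(100) = 100
2_1(100) = 2^100 = 1267650600228229401496703205376
Cut-free depth bound = 1267650600228229401496703205376

1267650600228229401496703205376


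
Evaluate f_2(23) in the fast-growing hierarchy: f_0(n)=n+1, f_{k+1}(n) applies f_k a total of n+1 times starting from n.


f_2(23) = f_1^24(23)
f_1(m) = 2m + 1.
Iterating: f_1^k(n) = 2^k*(n+1) - 1.
f_2(23) = 2^24*(23+1) - 1 = 16777216*24 - 1 = 402653183

402653183


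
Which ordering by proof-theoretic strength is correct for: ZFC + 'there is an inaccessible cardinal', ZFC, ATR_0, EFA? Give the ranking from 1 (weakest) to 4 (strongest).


Ordering by consistency strength:
1. EFA
2. ATR_0
3. ZFC
4. ZFC + 'there is an inaccessible cardinal'


ZFC + 'there is an inaccessible cardinal'=4, ZFC=3, ATR_0=2, EFA=1


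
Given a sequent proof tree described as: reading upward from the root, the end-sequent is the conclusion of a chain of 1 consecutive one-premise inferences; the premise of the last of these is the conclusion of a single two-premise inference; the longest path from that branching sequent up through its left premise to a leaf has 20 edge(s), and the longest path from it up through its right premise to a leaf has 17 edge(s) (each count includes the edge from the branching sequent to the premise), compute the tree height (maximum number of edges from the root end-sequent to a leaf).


Longest path through the left premise: 20 edges (measured from the branching sequent)
Longest path through the right premise: 17 edges
Height of the subtree rooted at the branching sequent: max(20, 17) = 20
The branching sequent sits 1 edges above the root (the chain of one-premise inferences), so height = 20 + 1 = 21

21


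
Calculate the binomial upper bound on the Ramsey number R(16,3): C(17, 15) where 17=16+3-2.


R(16,3) <= C(16+3-2, 16-1) = C(17, 15)
C(17, 15) = 17! / (15! * 2!)
= 136

136


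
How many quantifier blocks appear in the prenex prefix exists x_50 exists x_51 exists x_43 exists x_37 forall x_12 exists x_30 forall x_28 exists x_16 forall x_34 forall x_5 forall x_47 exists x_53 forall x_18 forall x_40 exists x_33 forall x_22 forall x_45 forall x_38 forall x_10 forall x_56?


Alternations = 9.
Blocks = alternations + 1 = 10

10


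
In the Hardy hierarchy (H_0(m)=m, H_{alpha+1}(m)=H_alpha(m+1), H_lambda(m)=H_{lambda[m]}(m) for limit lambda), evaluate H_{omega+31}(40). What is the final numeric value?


H_{omega+31}(40):
Unwind the 31 successor steps: H_{omega+31}(40) = H_omega(40+31) = H_omega(71).
H_omega(m) = H_m(m) = m + m = 2m.
Result = 2 * 71 = 142

142


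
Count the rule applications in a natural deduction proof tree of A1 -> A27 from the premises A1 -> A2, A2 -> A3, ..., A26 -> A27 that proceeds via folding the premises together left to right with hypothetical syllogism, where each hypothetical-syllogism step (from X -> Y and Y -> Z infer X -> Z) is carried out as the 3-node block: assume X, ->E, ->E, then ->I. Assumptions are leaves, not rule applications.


There are 26 premises in the chain. The first HS step combines premises 1 and 2; each further premise needs one more HS step.
So 26 premises require 26 - 1 = 25 hypothetical-syllogism steps.
Each HS step uses 3 inference nodes (->E, ->E, ->I).
25 * 3 = 75 total inference nodes.

75


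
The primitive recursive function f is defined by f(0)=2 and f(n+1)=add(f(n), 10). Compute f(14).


f(0) = 2
f(1) = add(f(0), 10) = add(2, 10) = 12
f(2) = add(f(1), 10) = add(12, 10) = 22
f(3) = add(f(2), 10) = add(22, 10) = 32
f(4) = add(f(3), 10) = add(32, 10) = 42
f(5) = add(f(4), 10) = add(42, 10) = 52
f(6) = add(f(5), 10) = add(52, 10) = 62
f(7) = add(f(6), 10) = add(62, 10) = 72
f(8) = add(f(7), 10) = add(72, 10) = 82
f(9) = add(f(8), 10) = add(82, 10) = 92
f(10) = add(f(9), 10) = add(92, 10) = 102
f(11) = add(f(10), 10) = add(102, 10) = 112
f(12) = add(f(11), 10) = add(112, 10) = 122
f(13) = add(f(12), 10) = add(122, 10) = 132
f(14) = add(f(13), 10) = add(132, 10) = 142


142


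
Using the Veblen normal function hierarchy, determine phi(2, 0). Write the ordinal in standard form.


phi(2, 0):
phi(2, beta) = zeta_beta (the beta-th zeta number, fixed point of epsilon).
phi(2, 0) = zeta_0

zeta_0


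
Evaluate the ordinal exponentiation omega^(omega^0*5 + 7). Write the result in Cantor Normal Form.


omega^(omega^0*5 + 7):
omega^0 = 1, so the exponent is 5 + 7 = 12 (finite ordinal addition).
Result = omega^12, already a single CNF term.

omega^12


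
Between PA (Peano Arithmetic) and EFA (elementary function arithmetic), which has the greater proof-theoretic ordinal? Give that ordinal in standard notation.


Proof-theoretic ordinal of PA (Peano Arithmetic): epsilon_0
Proof-theoretic ordinal of EFA (elementary function arithmetic): omega^3
Comparing: omega^3 < epsilon_0.
The larger ordinal is epsilon_0 (from PA (Peano Arithmetic)).

epsilon_0


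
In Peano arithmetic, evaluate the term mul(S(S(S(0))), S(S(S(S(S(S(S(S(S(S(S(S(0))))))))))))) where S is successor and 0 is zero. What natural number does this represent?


mul(S^3(0), S^12(0)):
S^3(0) = 3
S^12(0) = 12
3 * 12 = 36

36


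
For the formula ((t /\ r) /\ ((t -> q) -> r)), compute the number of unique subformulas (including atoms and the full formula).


Formula: ((t /\ r) /\ ((t -> q) -> r))
Subformulas found:
  1. q
  2. r
  3. t
  4. (t /\ r)
  5. (t -> q)
  6. ((t -> q) -> r)
  7. ((t /\ r) /\ ((t -> q) -> r))
Total distinct subformulas = 7

7


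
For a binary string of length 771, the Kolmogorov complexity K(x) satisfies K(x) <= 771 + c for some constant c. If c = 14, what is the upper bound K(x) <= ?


K(x) <= |x| + c = 771 + 14 = 785

785


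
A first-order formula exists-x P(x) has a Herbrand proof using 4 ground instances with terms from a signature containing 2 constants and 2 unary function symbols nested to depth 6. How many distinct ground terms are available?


Herbrand terms by depth:
Depth 0: 2 constants
Depth 1: 4 new terms (running total: 6)
Depth 2: 8 new terms (running total: 14)
Depth 3: 16 new terms (running total: 30)
Depth 4: 32 new terms (running total: 62)
Depth 5: 64 new terms (running total: 126)
Depth 6: 128 new terms (running total: 254)
Total distinct ground terms = 254

254


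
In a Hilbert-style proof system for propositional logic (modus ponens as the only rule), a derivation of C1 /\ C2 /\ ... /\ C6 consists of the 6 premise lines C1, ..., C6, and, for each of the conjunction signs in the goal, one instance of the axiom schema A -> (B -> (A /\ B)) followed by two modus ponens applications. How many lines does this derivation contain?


Conjoining 6 premises:
- 6 premise lines
- the goal has 5 conjunction signs; each costs 1 axiom instance + 2 MP = 3 lines: 3 * 5 = 15
Total = 6 + 15 = 21 lines.

21


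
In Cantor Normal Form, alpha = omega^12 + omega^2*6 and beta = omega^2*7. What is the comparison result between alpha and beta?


Compare term by term from highest exponent:
alpha = omega^12 + omega^2*6
beta = omega^2*7
Term 1: alpha has omega^12*1, beta has omega^2*7
Term 2: alpha has omega^2*6, beta has omega^0*0
Result: alpha > beta

alpha > beta


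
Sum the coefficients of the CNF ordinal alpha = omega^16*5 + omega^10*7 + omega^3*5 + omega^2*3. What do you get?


CNF: omega^16*5 + omega^10*7 + omega^3*5 + omega^2*3
Coefficients: 5 + 7 + 5 + 3 = 20

20


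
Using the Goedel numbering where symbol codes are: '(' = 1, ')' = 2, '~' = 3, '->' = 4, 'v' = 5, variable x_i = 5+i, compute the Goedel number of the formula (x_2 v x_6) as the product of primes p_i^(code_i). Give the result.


Formula: (x_2 v x_6)
Symbol codes: [1, 7, 5, 11, 2]
Primes: [2, 3, 5, 7, 11]
p_1^1 = 2^1 = 2
p_2^7 = 3^7 = 2187
p_3^5 = 5^5 = 3125
p_4^11 = 7^11 = 1977326743
p_5^2 = 11^2 = 121
Product = 3270337775124131250

3270337775124131250


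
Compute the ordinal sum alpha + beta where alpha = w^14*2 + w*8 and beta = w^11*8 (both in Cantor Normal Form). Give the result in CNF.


Ordinal addition (w^14*2 + w*8) + w^11*8:
alpha's leading term has exponent 14 > beta's exponent 11, so it survives.
alpha's tail term has exponent 1 < beta's exponent 11, so it is absorbed by beta.
In ordinal addition, any term followed by a strictly larger-exponent term is absorbed.
Result = w^14*2 + w^11*8

w^14*2 + w^11*8
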